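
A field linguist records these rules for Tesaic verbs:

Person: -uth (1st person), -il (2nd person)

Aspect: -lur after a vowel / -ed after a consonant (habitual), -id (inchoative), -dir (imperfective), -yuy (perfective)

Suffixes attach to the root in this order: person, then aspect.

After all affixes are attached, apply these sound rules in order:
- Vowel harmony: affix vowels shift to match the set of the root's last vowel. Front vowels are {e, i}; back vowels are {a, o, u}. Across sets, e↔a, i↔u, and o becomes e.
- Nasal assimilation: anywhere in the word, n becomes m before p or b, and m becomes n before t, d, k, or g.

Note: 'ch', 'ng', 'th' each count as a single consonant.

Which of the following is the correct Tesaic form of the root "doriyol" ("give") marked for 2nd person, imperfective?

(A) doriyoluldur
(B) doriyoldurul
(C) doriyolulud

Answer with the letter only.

Attach person 2nd person -il → doriyolil.
Attach aspect imperfective -dir → doriyolildir.
Apply vowel harmony: doriyolildir → doriyoluldur.
Nasal assimilation: no change.
So the correct form is doriyoluldur, option (A).
(C) doriyolulud is wrong: it uses inchoative instead of imperfective for aspect.
(B) doriyoldurul is wrong: it has the affixes in the wrong order.

A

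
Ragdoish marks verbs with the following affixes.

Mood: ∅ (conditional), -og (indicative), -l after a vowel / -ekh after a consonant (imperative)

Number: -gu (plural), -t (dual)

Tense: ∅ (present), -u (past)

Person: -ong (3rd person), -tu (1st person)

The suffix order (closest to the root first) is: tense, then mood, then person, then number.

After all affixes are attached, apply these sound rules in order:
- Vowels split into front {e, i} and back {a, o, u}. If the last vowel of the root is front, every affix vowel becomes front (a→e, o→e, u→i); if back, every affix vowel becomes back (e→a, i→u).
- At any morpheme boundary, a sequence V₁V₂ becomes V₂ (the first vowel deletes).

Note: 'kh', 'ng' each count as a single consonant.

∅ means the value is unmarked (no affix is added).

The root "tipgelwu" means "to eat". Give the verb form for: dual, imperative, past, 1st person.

tipgelwultut

Attach tense past -u → tipgelwuu.
Attach mood imperative -l (after vowel 'u') → tipgelwuul.
Attach person 1st person -tu → tipgelwuultu.
Attach number dual -t → tipgelwuultut.
Vowel harmony: no change.
Apply vowel deletion: tipgelwuultut → tipgelwultut.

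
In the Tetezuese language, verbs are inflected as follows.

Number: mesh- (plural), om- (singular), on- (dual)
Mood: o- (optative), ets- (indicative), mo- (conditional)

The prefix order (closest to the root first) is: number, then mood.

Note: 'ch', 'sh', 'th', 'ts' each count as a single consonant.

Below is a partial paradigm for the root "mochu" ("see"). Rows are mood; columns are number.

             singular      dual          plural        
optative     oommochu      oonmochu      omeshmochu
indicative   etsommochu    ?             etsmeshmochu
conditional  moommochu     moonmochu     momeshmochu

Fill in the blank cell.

Attach number dual on- → onmochu.
Attach mood indicative ets- → etsonmochu.

etsonmochu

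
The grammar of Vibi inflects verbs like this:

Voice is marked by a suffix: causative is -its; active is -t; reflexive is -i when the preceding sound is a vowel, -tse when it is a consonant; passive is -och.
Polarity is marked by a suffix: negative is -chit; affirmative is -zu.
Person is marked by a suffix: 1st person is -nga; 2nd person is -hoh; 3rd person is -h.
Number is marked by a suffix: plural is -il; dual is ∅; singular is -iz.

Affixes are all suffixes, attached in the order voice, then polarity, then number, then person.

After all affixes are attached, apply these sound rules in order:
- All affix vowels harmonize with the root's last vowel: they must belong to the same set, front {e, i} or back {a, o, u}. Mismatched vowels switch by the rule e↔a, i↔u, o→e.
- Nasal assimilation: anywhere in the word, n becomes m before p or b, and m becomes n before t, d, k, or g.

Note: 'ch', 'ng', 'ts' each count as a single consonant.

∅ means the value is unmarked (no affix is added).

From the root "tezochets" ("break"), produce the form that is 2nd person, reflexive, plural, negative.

Attach voice reflexive -tse (after consonant 'ts') → tezochetstse.
Attach polarity negative -chit → tezochetstsechit.
Attach number plural -il → tezochetstsechitil.
Attach person 2nd person -hoh → tezochetstsechitilhoh.
Apply vowel harmony: tezochetstsechitilhoh → tezochetstsechitilheh.
Nasal assimilation: no change.

tezochetstsechitilheh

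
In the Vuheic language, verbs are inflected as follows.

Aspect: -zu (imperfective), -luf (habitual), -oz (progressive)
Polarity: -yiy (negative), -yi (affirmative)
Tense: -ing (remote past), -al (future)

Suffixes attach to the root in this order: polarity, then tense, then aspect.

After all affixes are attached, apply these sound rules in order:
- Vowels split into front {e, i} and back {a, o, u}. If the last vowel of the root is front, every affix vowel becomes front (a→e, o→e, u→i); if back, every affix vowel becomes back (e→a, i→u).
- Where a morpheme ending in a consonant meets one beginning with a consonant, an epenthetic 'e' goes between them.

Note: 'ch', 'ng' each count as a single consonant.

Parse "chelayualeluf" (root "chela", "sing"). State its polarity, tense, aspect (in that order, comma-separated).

Segment: chela-yi-al-luf.
polarity: -yi → affirmative.
tense: -al → future.
aspect: -luf → habitual.

affirmative, future, habitual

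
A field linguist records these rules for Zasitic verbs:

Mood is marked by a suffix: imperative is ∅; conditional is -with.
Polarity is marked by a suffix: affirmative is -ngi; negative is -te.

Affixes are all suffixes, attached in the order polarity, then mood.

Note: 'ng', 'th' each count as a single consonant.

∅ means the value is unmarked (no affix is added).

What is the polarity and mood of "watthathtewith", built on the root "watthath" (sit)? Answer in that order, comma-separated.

negative, conditional

Segment: watthath-te-with.
polarity: -te → negative.
mood: -with → conditional.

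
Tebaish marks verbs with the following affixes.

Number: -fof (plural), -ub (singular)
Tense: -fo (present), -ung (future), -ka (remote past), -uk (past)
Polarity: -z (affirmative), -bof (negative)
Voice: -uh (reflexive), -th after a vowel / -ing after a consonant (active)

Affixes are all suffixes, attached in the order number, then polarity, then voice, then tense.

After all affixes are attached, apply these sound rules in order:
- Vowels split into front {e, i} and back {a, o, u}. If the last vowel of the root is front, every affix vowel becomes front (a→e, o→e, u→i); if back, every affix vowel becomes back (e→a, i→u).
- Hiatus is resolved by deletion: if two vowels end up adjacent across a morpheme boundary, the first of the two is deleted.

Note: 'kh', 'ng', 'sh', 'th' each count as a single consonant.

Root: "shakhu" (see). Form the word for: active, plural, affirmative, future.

Attach number plural -fof → shakhufof.
Attach polarity affirmative -z → shakhufofz.
Attach voice active -ing (after consonant 'z') → shakhufofzing.
Attach tense future -ung → shakhufofzingung.
Apply vowel harmony: shakhufofzingung → shakhufofzungung.
Vowel deletion: no change.

shakhufofzungung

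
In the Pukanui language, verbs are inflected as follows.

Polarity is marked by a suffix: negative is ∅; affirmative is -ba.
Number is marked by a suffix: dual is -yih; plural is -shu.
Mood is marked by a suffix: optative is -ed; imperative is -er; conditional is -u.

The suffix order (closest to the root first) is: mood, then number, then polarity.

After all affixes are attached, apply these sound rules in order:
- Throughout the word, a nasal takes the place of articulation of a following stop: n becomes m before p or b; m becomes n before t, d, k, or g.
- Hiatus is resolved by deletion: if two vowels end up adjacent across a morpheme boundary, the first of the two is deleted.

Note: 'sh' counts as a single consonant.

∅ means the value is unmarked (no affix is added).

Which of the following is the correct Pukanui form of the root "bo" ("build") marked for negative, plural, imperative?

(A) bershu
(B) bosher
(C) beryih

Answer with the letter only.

A

Attach mood imperative -er → boer.
Attach number plural -shu → boershu.
polarity = negative: zero marking, form stays boershu.
Nasal assimilation: no change.
Apply vowel deletion: boershu → bershu.
So the correct form is bershu, option (A).
(B) bosher is wrong: it has the affixes in the wrong order.
(C) beryih is wrong: it uses dual instead of plural for number.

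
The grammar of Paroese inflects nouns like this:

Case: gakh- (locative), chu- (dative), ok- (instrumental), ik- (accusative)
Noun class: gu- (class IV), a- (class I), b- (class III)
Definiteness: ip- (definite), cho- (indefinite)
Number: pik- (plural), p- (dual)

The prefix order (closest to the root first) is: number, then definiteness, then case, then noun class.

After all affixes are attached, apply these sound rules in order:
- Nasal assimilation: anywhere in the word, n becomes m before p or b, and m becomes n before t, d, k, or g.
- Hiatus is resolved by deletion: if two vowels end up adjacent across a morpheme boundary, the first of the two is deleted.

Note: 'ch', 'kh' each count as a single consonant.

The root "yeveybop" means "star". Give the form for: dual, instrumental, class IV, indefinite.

Attach number dual p- → pyeveybop.
Attach definiteness indefinite cho- → chopyeveybop.
Attach case instrumental ok- → okchopyeveybop.
Attach noun class class IV gu- → guokchopyeveybop.
Nasal assimilation: no change.
Apply vowel deletion: guokchopyeveybop → gokchopyeveybop.

gokchopyeveybop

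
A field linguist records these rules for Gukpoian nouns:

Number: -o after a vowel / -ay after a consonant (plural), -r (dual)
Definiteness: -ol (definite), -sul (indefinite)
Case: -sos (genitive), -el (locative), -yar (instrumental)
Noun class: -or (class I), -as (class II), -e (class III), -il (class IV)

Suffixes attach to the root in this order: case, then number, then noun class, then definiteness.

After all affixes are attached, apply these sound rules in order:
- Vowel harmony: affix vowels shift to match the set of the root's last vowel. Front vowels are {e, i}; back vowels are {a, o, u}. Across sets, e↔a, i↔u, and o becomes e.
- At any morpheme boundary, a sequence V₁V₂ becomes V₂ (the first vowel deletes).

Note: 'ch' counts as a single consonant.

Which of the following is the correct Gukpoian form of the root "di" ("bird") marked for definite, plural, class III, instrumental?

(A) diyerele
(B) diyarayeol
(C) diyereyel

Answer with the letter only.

Attach case instrumental -yar → diyar.
Attach number plural -ay (after consonant 'r') → diyaray.
Attach noun class class III -e → diyaraye.
Attach definiteness definite -ol → diyarayeol.
Apply vowel harmony: diyarayeol → diyereyeel.
Apply vowel deletion: diyereyeel → diyereyel.
So the correct form is diyereyel, option (C).
(B) diyarayeol is wrong: it fails to apply the sound rule(s).
(A) diyerele is wrong: it has the affixes in the wrong order.

C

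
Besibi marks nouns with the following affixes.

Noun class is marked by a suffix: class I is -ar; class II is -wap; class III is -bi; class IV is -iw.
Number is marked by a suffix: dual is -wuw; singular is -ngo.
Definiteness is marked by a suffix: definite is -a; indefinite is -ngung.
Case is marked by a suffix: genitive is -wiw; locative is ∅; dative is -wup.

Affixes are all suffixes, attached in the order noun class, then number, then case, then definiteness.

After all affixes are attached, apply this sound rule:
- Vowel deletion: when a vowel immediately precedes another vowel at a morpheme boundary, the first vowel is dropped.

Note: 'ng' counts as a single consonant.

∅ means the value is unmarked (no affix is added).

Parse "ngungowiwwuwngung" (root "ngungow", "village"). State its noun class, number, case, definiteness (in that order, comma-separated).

Segment: ngungow-iw-wuw-ngung.
noun class: -iw → class IV.
number: -wuw → dual.
case: ∅ → locative.
definiteness: -ngung → indefinite.

class IV, dual, locative, indefinite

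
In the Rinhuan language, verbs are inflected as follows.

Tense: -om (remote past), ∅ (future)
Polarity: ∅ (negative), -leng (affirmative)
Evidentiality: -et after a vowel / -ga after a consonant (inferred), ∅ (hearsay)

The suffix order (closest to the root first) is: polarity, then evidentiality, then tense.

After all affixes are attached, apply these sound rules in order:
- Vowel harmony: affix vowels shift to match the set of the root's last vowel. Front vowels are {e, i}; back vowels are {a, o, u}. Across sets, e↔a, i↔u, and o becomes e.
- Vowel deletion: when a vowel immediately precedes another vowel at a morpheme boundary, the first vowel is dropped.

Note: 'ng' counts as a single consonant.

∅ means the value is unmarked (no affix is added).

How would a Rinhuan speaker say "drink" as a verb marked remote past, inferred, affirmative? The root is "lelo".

Attach polarity affirmative -leng → leloleng.
Attach evidentiality inferred -ga (after consonant 'ng') → lelolengga.
Attach tense remote past -om → lelolenggaom.
Apply vowel harmony: lelolenggaom → lelolanggaom.
Apply vowel deletion: lelolanggaom → lelolanggom.

lelolanggom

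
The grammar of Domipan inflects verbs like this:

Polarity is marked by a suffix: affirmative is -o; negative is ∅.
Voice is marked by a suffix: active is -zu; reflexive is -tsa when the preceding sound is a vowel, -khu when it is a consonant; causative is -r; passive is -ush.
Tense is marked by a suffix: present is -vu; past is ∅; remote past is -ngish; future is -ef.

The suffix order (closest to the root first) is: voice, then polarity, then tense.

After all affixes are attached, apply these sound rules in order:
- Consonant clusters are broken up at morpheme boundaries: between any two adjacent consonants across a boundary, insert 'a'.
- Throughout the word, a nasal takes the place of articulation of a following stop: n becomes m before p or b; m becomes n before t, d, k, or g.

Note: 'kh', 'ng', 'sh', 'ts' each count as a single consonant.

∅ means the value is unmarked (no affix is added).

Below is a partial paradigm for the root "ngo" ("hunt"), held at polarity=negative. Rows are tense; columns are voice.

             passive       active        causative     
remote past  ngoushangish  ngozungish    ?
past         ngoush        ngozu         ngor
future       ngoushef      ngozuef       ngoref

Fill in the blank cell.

Attach voice causative -r → ngor.
polarity = negative: zero marking, form stays ngor.
Attach tense remote past -ngish → ngorngish.
Apply epenthesis: ngorngish → ngorangish.
Nasal assimilation: no change.

ngorangish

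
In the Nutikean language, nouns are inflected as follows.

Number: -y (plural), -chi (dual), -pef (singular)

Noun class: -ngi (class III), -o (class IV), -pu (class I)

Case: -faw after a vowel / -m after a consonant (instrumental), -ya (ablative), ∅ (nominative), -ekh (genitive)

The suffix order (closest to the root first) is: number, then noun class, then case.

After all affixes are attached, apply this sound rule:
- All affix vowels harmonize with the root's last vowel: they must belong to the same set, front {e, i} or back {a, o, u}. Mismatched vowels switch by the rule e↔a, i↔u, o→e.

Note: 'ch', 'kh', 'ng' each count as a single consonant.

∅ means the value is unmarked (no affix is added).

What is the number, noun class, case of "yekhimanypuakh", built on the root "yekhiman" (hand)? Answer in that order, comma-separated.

Segment: yekhiman-y-pu-ekh.
number: -y → plural.
noun class: -pu → class I.
case: -ekh → genitive.

plural, class I, genitive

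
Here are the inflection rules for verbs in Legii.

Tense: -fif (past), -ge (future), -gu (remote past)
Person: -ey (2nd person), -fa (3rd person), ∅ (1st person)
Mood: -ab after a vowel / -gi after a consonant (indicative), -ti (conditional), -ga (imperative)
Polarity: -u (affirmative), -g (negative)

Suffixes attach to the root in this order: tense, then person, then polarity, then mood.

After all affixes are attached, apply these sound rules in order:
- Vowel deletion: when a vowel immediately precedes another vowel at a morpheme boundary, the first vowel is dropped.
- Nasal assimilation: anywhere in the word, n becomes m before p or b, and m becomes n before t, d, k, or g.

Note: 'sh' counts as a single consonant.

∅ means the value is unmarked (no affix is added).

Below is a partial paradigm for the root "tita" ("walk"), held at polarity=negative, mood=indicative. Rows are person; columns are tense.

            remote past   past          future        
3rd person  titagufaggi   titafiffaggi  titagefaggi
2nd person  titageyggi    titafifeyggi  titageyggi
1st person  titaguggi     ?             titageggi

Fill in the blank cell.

Attach tense past -fif → titafif.
person = 1st person: zero marking, form stays titafif.
Attach polarity negative -g → titafifg.
Attach mood indicative -gi (after consonant 'g') → titafifggi.
Vowel deletion: no change.
Nasal assimilation: no change.

titafifggi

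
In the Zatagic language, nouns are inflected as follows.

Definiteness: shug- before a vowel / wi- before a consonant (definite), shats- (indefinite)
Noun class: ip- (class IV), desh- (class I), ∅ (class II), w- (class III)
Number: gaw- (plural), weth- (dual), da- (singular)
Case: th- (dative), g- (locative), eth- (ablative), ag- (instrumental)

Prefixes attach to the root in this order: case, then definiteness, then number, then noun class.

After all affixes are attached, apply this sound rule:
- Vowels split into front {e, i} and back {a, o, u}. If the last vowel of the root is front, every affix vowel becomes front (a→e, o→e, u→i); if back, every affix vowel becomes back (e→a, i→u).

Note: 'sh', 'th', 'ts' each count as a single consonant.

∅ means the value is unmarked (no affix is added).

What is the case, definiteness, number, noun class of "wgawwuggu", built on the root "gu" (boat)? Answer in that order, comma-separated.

Segment: w-gaw-wi-g-gu.
case: g- → locative.
definiteness: shug/wi- → definite.
number: gaw- → plural.
noun class: w- → class III.

locative, definite, plural, class III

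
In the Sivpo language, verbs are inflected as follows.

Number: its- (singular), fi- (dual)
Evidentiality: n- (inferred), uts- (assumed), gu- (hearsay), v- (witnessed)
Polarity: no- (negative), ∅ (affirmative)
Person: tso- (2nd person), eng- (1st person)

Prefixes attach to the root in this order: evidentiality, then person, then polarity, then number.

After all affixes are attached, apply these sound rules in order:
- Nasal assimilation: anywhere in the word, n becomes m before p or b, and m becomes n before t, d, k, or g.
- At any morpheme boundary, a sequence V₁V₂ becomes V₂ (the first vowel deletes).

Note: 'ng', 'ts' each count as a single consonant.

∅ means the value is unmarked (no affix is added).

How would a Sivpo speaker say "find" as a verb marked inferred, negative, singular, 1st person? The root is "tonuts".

Attach evidentiality inferred n- → ntonuts.
Attach person 1st person eng- → engntonuts.
Attach polarity negative no- → noengntonuts.
Attach number singular its- → itsnoengntonuts.
Nasal assimilation: no change.
Apply vowel deletion: itsnoengntonuts → itsnengntonuts.

itsnengntonuts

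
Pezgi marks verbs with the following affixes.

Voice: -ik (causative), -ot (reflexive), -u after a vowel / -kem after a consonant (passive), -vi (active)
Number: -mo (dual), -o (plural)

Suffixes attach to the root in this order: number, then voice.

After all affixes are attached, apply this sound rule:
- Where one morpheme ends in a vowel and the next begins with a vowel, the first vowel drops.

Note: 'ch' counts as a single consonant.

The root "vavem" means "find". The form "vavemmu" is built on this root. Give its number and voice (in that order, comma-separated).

dual, passive

Segment: vavem-mo-u.
number: -mo → dual.
voice: -u/kem → passive.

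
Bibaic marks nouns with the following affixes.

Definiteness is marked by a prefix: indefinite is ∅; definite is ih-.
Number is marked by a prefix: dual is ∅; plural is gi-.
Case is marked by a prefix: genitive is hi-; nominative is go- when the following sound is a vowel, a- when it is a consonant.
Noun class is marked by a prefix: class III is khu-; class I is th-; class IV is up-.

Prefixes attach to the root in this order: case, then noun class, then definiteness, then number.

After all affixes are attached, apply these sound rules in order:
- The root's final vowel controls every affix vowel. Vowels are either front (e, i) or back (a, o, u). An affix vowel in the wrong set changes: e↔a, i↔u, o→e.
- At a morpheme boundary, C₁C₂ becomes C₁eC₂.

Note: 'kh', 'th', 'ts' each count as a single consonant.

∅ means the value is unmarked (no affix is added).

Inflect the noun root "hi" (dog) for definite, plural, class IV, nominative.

giihipehi

Attach case nominative a- (before consonant 'h') → ahi.
Attach noun class class IV up- → upahi.
Attach definiteness definite ih- → ihupahi.
Attach number plural gi- → giihupahi.
Apply vowel harmony: giihupahi → giihipehi.
Epenthesis: no change.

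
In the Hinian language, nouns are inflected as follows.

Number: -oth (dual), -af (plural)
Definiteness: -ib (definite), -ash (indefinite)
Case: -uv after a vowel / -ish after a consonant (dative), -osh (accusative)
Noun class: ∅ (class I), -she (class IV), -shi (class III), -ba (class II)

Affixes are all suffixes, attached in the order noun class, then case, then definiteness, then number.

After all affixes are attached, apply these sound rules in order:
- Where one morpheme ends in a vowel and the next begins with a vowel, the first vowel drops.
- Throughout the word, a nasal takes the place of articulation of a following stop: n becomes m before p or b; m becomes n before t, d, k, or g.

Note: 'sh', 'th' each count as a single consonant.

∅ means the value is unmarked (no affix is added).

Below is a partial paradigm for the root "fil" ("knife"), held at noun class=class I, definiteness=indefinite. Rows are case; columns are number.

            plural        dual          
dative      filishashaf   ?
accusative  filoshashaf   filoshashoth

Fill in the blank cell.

filishashoth

noun class = class I: zero marking, form stays fil.
Attach case dative -ish (after consonant 'l') → filish.
Attach definiteness indefinite -ash → filishash.
Attach number dual -oth → filishashoth.
Vowel deletion: no change.
Nasal assimilation: no change.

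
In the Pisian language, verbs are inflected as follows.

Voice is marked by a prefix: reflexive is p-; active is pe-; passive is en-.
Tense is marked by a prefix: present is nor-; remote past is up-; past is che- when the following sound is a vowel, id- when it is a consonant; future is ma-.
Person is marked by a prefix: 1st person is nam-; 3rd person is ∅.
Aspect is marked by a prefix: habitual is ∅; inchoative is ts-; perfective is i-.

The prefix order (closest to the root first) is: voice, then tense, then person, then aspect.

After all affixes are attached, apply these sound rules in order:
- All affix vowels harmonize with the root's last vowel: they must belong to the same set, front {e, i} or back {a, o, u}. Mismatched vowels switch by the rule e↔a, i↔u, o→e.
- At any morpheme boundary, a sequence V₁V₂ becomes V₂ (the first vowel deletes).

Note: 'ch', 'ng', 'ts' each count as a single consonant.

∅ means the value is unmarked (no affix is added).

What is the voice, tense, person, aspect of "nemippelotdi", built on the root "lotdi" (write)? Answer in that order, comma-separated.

Segment: nam-up-pe-lotdi.
voice: pe- → active.
tense: up- → remote past.
person: nam- → 1st person.
aspect: ∅ → habitual.

active, remote past, 1st person, habitual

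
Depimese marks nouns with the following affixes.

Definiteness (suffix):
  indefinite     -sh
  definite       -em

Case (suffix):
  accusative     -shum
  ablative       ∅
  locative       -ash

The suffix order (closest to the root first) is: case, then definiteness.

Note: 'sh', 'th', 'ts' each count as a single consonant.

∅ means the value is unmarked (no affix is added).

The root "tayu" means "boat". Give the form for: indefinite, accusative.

Attach case accusative -shum → tayushum.
Attach definiteness indefinite -sh → tayushumsh.

tayushumsh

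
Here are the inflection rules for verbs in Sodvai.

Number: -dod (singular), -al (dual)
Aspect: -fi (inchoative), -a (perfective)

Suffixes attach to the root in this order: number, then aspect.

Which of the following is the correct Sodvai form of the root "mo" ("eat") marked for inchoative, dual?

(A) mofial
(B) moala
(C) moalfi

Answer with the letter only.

Attach number dual -al → moal.
Attach aspect inchoative -fi → moalfi.
So the correct form is moalfi, option (C).
(B) moala is wrong: it uses perfective instead of inchoative for aspect.
(A) mofial is wrong: it has the affixes in the wrong order.

C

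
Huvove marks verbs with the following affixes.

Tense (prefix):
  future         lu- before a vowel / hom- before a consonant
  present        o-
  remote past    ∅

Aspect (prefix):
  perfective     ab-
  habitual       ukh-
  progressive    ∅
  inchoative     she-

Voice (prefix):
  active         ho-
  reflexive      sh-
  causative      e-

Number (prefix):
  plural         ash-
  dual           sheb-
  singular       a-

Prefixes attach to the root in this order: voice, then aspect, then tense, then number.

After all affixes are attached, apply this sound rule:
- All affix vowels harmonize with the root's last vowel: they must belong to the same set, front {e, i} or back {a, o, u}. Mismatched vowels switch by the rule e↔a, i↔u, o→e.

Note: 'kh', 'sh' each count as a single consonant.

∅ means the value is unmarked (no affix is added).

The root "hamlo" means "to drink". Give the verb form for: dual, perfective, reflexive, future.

Attach voice reflexive sh- → shhamlo.
Attach aspect perfective ab- → abshhamlo.
Attach tense future lu- (before vowel 'a') → luabshhamlo.
Attach number dual sheb- → shebluabshhamlo.
Apply vowel harmony: shebluabshhamlo → shabluabshhamlo.

shabluabshhamlo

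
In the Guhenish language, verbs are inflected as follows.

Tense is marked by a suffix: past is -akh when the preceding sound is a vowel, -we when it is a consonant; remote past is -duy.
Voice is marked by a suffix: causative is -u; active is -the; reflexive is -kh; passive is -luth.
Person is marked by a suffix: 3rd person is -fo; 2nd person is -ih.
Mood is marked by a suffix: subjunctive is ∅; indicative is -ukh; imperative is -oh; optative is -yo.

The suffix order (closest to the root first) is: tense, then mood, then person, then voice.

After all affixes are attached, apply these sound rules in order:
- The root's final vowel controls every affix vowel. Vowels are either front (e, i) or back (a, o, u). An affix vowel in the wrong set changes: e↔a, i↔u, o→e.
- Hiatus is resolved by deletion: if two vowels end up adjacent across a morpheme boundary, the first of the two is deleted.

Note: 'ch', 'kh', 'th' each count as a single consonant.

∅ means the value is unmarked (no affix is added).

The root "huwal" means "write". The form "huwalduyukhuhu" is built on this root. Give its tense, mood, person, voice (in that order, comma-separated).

remote past, indicative, 2nd person, causative

Segment: huwal-duy-ukh-ih-u.
tense: -duy → remote past.
mood: -ukh → indicative.
person: -ih → 2nd person.
voice: -u → causative.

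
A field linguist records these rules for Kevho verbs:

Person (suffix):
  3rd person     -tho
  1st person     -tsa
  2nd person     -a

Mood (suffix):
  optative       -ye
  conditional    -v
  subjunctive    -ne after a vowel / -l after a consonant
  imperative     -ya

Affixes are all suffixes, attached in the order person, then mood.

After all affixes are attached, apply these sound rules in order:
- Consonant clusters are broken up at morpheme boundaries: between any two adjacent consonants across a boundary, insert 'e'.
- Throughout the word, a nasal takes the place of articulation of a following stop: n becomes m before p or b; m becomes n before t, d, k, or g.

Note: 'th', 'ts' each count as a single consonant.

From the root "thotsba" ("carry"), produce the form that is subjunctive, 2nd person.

thotsbaane

Attach person 2nd person -a → thotsbaa.
Attach mood subjunctive -ne (after vowel 'a') → thotsbaane.
Epenthesis: no change.
Nasal assimilation: no change.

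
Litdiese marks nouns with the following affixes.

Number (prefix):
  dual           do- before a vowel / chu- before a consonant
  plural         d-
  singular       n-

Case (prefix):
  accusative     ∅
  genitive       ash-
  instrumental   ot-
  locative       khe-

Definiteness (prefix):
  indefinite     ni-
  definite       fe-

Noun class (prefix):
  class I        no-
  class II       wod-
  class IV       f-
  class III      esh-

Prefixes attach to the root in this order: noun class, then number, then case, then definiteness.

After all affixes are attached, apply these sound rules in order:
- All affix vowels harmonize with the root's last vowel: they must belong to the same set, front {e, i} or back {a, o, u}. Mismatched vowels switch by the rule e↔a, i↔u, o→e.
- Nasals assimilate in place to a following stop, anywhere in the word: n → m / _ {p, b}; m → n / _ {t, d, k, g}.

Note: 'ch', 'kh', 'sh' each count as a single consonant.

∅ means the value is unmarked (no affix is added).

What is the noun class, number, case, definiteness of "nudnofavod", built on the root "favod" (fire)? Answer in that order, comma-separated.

class I, plural, accusative, indefinite

Segment: ni-d-no-favod.
noun class: no- → class I.
number: d- → plural.
case: ∅ → accusative.
definiteness: ni- → indefinite.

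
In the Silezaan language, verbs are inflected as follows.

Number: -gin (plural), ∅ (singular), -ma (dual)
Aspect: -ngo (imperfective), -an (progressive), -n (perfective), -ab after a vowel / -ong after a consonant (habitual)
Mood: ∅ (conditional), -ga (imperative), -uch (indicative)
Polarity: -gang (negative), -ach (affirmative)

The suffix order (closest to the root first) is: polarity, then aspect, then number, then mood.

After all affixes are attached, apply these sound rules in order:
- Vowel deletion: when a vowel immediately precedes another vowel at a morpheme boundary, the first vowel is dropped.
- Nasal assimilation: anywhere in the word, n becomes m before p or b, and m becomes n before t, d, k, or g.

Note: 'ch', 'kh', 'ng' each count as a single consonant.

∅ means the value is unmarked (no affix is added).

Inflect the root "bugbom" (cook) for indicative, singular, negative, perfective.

Attach polarity negative -gang → bugbomgang.
Attach aspect perfective -n → bugbomgangn.
number = singular: zero marking, form stays bugbomgangn.
Attach mood indicative -uch → bugbomgangnuch.
Vowel deletion: no change.
Apply nasal assimilation: bugbomgangnuch → bugbongangnuch.

bugbongangnuch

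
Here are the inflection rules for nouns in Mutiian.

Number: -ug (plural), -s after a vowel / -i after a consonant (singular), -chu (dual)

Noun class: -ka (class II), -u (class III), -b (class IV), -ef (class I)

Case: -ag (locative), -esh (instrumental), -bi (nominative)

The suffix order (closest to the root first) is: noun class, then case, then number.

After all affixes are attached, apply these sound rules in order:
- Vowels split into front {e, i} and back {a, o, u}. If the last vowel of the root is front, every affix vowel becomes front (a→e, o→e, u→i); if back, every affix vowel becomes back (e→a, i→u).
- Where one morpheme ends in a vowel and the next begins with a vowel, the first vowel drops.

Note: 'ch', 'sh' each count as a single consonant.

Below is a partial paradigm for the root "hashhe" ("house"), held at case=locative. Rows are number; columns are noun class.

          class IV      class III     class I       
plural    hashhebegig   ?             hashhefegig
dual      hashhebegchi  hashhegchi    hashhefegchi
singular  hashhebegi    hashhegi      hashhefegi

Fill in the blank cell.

Attach noun class class III -u → hashheu.
Attach case locative -ag → hashheuag.
Attach number plural -ug → hashheuagug.
Apply vowel harmony: hashheuagug → hashheiegig.
Apply vowel deletion: hashheiegig → hashhegig.

hashhegig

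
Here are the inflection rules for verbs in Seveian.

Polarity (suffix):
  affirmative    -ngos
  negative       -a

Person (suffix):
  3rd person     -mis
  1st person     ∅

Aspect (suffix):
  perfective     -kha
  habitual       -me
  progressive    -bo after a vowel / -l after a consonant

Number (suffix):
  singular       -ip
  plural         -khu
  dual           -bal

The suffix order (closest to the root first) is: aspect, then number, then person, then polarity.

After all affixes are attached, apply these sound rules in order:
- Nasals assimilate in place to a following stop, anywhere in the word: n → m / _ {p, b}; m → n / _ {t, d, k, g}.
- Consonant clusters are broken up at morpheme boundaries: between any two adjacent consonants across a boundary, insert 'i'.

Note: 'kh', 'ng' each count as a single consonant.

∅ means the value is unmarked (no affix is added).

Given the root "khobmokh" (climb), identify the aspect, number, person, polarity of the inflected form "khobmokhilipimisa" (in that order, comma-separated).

progressive, singular, 3rd person, negative

Segment: khobmokh-l-ip-mis-a.
aspect: -bo/l → progressive.
number: -ip → singular.
person: -mis → 3rd person.
polarity: -a → negative.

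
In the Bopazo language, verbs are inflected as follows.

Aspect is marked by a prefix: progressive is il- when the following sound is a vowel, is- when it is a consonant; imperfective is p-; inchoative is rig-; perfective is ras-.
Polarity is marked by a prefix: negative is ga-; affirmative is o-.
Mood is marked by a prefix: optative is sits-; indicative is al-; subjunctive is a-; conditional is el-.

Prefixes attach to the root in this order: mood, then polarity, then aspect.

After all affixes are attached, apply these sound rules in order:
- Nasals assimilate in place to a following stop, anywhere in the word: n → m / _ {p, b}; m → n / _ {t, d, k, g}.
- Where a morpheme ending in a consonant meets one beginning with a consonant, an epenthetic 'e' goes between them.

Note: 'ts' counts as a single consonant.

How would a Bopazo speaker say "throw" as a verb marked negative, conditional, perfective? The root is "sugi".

rasegaelesugi

Attach mood conditional el- → elsugi.
Attach polarity negative ga- → gaelsugi.
Attach aspect perfective ras- → rasgaelsugi.
Nasal assimilation: no change.
Apply epenthesis: rasgaelsugi → rasegaelesugi.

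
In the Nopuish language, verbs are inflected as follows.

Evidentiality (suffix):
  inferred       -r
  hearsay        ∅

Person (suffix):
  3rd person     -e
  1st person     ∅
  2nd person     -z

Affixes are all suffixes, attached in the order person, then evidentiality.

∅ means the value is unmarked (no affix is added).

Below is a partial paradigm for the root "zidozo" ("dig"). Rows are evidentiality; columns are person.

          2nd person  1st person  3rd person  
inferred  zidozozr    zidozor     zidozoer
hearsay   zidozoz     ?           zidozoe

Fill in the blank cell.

zidozo

person = 1st person: zero marking, form stays zidozo.
evidentiality = hearsay: zero marking, form stays zidozo.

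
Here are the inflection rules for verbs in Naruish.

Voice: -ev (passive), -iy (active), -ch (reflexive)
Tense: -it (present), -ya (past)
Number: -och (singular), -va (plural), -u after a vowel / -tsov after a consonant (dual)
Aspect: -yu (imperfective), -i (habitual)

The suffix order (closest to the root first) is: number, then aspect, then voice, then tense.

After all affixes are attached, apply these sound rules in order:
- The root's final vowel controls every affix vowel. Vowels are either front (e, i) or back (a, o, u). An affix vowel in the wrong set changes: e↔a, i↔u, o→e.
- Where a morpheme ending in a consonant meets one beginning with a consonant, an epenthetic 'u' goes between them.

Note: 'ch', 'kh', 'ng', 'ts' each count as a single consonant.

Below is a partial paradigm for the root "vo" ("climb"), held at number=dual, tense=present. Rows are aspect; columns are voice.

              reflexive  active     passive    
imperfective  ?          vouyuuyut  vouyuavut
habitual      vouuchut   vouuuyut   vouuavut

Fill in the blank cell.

vouyuchut

Attach number dual -u (after vowel 'o') → vou.
Attach aspect imperfective -yu → vouyu.
Attach voice reflexive -ch → vouyuch.
Attach tense present -it → vouyuchit.
Apply vowel harmony: vouyuchit → vouyuchut.
Epenthesis: no change.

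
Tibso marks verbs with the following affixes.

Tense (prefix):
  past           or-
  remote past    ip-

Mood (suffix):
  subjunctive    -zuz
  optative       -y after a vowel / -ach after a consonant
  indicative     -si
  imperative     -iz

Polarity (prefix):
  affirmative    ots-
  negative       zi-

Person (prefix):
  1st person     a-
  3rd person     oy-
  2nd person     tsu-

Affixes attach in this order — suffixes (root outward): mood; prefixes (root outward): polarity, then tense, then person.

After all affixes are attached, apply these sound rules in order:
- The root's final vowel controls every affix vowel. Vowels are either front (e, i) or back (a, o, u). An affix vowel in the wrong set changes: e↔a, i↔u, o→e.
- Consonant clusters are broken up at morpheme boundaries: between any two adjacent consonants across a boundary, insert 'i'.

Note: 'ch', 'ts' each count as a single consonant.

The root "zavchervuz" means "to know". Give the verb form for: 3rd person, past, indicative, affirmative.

Attach polarity affirmative ots- → otszavchervuz.
Attach tense past or- → orotszavchervuz.
Attach person 3rd person oy- → oyorotszavchervuz.
Attach mood indicative -si → oyorotszavchervuzsi.
Apply vowel harmony: oyorotszavchervuzsi → oyorotszavchervuzsu.
Apply epenthesis: oyorotszavchervuzsu → oyorotsizavchervuzisu.

oyorotsizavchervuzisu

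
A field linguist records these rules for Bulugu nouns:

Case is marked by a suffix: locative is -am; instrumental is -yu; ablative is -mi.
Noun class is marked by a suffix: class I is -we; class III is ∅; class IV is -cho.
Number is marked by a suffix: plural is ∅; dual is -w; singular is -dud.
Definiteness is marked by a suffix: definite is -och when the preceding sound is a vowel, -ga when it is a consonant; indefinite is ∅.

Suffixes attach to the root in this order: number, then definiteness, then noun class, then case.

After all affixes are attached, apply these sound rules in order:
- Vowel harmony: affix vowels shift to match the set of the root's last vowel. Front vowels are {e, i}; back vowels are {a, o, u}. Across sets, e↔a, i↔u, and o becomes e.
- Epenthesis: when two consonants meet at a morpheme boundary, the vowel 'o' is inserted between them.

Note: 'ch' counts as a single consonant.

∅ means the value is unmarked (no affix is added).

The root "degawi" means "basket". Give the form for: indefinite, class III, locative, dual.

degawiwem

Attach number dual -w → degawiw.
definiteness = indefinite: zero marking, form stays degawiw.
noun class = class III: zero marking, form stays degawiw.
Attach case locative -am → degawiwam.
Apply vowel harmony: degawiwam → degawiwem.
Epenthesis: no change.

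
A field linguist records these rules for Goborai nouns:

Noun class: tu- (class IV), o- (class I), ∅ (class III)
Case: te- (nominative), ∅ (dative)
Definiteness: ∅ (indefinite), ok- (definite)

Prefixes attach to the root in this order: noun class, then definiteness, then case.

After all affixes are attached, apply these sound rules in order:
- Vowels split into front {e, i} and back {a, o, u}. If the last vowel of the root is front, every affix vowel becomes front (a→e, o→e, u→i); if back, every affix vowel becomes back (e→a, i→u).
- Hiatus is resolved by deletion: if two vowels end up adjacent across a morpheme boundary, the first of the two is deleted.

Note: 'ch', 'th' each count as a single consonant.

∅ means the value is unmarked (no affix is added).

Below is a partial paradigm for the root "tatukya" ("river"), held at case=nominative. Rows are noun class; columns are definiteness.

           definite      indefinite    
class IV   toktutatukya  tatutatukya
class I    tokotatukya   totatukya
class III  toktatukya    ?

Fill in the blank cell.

tatatukya

noun class = class III: zero marking, form stays tatukya.
definiteness = indefinite: zero marking, form stays tatukya.
Attach case nominative te- → tetatukya.
Apply vowel harmony: tetatukya → tatatukya.
Vowel deletion: no change.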